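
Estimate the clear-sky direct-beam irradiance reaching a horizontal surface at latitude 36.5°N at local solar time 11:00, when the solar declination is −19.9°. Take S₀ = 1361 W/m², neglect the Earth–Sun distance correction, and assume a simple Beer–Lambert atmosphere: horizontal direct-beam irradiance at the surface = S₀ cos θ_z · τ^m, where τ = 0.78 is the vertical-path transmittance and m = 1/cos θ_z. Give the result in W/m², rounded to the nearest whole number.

448 W/m²

Hour angle H = 15° × (11 − 12) = -15.00°.
cos θ_z = sin(36.5°) sin(-19.9°) + cos(36.5°) cos(-19.9°) cos(-15.00°) = -0.2025 + 0.7301 = 0.5276.
Air mass m = 1/cos θ_z = 1/0.5276 = 1.895; τ^m = 0.78^1.895 = 0.6245.
Surface direct beam = 1361 × 0.5276 × 0.6245 = 448.43 W/m².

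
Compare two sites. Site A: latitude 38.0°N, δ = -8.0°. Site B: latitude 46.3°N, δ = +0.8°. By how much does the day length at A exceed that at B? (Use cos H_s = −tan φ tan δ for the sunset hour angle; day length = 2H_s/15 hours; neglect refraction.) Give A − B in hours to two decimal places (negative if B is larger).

A: H_s = arccos(−tan 38.0° · tan -8.0°) = 83.70°, so 2H_s/15 = 11.1600 h.
B: H_s = arccos(−tan 46.3° · tan 0.8°) = 90.84°, so 2H_s/15 = 12.1120 h.
A − B = 11.1600 − 12.1120 = -0.9520 h.

-0.95 h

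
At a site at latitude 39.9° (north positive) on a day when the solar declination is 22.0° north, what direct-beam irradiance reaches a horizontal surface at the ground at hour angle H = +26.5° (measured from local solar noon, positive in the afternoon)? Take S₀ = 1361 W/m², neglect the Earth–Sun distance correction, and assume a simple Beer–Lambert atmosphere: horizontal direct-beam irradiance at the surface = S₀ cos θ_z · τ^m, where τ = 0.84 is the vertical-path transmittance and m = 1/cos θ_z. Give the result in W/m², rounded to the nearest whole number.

978 W/m²

With φ = 39.9°, δ = 22.0°, H = 26.50°: sin φ sin δ = 0.2403, cos φ cos δ cos H = 0.6366, so cos θ_z = 0.8769.
Air mass m = 1/cos θ_z = 1/0.8769 = 1.140; τ^m = 0.84^1.140 = 0.8197.
Surface direct beam = 1361 × 0.8769 × 0.8197 = 978.28 W/m².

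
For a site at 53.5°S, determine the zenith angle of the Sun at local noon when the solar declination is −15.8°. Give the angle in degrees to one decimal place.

37.7°

At local solar noon the hour angle is zero, so the zenith angle is |φ − δ| = |-53.5° − (-15.8°)| = 37.7°.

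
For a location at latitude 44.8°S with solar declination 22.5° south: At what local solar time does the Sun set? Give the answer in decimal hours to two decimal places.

−tan φ tan δ = −(-0.9930)(-0.4142) = -0.4113; H_s = arccos(-0.4113) = 114.29°.
Sunset is at 12 + H_s/15 = 12 + 7.619 = 19.619 h local solar time.

19.62 h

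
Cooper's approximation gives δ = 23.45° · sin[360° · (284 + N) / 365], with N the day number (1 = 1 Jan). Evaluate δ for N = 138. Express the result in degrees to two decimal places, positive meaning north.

360 × (284 + 138) / 365 = 416.219°; sin(416.219°) = 0.8312.
δ = 23.45 × 0.8312 = 19.492° ≈ +19.49°.

+19.49°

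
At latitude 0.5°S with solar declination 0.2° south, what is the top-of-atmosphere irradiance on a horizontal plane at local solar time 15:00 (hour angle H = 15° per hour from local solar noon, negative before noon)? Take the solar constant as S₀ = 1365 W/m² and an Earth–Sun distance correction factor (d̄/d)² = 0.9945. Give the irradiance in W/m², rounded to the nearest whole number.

Hour angle H = 15° × (15 − 12) = 45.00°.
cos θ_z = sin φ sin δ + cos φ cos δ cos H = (-0.0087)(-0.0035) + (1.0000)(1.0000)(0.7071) = 0.7071.
Top-of-atmosphere irradiance = S₀ (d̄/d)² cos θ_z = 1365 × 0.9945 × 0.7071 = 959.88 W/m².

960 W/m²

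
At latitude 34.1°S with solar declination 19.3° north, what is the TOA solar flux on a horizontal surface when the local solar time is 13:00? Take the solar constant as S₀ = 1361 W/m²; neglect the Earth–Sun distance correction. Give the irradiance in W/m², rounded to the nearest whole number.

775 W/m²

Hour angle H = 15° × (13 − 12) = 15.00°.
With φ = -34.1°, δ = 19.3°, H = 15.00°: sin φ sin δ = -0.1853, cos φ cos δ cos H = 0.7549, so cos θ_z = 0.5696.
Top-of-atmosphere irradiance = S₀ cos θ_z = 1361 × 0.5696 = 775.23 W/m².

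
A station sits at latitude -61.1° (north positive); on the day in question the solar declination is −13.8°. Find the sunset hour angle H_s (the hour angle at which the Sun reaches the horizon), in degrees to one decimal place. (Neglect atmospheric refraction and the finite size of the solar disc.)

cos H_s = −tan(-61.1°) · tan(-13.8°) = -0.4449, so H_s = arccos(-0.4449) = 116.42°.

116.4°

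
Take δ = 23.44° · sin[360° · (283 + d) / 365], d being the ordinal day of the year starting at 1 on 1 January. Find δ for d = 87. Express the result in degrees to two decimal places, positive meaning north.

360 × (283 + 87) / 365 = 364.932°; sin(364.932°) = 0.0860.
δ = 23.44 × 0.0860 = 2.016° ≈ +2.02°.

+2.02°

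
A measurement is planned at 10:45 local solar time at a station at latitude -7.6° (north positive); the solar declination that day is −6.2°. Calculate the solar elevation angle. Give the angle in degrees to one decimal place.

Hour angle H = 15° × (10.75 − 12) = -18.75°.
With φ = -7.6°, δ = -6.2°, H = -18.75°: sin φ sin δ = 0.0143, cos φ cos δ cos H = 0.9331, so cos θ_z = 0.9474.
θ_z = arccos(0.9474) = 18.67°, so the elevation is 90° − 18.67° = 71.33°.

71.3°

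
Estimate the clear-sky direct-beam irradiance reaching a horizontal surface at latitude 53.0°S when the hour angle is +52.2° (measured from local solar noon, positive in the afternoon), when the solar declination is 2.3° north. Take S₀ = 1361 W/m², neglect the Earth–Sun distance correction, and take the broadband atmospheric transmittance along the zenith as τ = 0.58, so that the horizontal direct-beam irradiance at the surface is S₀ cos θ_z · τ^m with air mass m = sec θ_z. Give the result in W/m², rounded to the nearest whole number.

With φ = -53.0°, δ = 2.3°, H = 52.20°: sin φ sin δ = -0.0321, cos φ cos δ cos H = 0.3686, so cos θ_z = 0.3365.
Air mass m = 1/cos θ_z = 1/0.3365 = 2.972; τ^m = 0.58^2.972 = 0.1981.
Surface direct beam = 1361 × 0.3365 × 0.1981 = 90.73 W/m².

91 W/m²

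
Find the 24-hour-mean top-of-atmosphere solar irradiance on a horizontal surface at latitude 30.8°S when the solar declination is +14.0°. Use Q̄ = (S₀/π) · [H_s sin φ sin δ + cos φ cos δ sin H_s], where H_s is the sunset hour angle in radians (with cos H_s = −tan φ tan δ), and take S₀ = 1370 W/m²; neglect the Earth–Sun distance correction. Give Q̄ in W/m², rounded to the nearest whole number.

−tan φ tan δ = −(-0.5961)(0.2493) = 0.1486; H_s = arccos(0.1486) = 81.45°. In radians, H_s = 1.4216.
H_s sin φ sin δ = 1.4216 × -0.5120 × 0.2419 = -0.1761.
cos φ cos δ sin H_s = 0.8590 × 0.9703 × 0.9889 = 0.8242.
Q̄ = (1370/π) × (-0.1761 + 0.8242) = 436.08 × 0.6481 = 282.62 W/m².

283 W/m²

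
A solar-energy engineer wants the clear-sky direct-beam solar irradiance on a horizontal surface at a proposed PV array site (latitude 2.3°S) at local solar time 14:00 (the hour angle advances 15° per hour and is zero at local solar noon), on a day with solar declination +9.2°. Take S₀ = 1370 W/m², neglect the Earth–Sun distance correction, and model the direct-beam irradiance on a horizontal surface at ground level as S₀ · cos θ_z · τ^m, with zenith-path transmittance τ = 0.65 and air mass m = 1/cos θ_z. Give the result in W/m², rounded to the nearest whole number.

699 W/m²

Hour angle H = 15° × (14 − 12) = 30.00°.
cos θ_z = sin(-2.3°) sin(9.2°) + cos(-2.3°) cos(9.2°) cos(30.00°) = -0.0064 + 0.8542 = 0.8478.
Air mass m = 1/cos θ_z = 1/0.8478 = 1.180; τ^m = 0.65^1.180 = 0.6015.
Surface direct beam = 1370 × 0.8478 × 0.6015 = 698.63 W/m².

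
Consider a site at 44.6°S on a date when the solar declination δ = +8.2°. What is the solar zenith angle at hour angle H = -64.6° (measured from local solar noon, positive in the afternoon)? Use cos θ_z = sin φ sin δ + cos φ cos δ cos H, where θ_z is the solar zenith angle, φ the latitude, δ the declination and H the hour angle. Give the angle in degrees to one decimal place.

78.3°

cos θ_z = sin(-44.6°) sin(8.2°) + cos(-44.6°) cos(8.2°) cos(-64.60°) = -0.1001 + 0.3023 = 0.2022.
θ_z = arccos(0.2022) = 78.33°.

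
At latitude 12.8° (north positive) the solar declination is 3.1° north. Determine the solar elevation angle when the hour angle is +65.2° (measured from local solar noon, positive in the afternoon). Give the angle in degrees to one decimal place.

24.9°

cos θ_z = sin φ sin δ + cos φ cos δ cos H = (0.2215)(0.0541) + (0.9751)(0.9985)(0.4195) = 0.4204.
θ_z = arccos(0.4204) = 65.14°, so the elevation is 90° − 65.14° = 24.86°.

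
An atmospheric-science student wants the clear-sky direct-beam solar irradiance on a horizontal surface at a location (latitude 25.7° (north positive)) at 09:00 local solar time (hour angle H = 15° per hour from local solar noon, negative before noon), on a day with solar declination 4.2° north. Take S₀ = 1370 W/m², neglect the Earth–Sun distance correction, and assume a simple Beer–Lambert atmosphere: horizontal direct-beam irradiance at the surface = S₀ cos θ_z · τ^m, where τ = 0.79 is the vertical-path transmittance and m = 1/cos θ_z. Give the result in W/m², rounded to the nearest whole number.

Hour angle H = 15° × (9 − 12) = -45.00°.
With φ = 25.7°, δ = 4.2°, H = -45.00°: sin φ sin δ = 0.0318, cos φ cos δ cos H = 0.6354, so cos θ_z = 0.6672.
Air mass m = 1/cos θ_z = 1/0.6672 = 1.499; τ^m = 0.79^1.499 = 0.7023.
Surface direct beam = 1370 × 0.6672 × 0.7023 = 641.95 W/m².

642 W/m²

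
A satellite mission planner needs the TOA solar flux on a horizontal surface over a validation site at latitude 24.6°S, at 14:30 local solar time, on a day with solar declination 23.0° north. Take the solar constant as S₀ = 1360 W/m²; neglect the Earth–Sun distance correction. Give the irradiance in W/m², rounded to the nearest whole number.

682 W/m²

Hour angle H = 15° × (14.5 − 12) = 37.50°.
cos θ_z = sin φ sin δ + cos φ cos δ cos H = (-0.4163)(0.3907) + (0.9092)(0.9205)(0.7934) = 0.5014.
Top-of-atmosphere irradiance = S₀ cos θ_z = 1360 × 0.5014 = 681.90 W/m².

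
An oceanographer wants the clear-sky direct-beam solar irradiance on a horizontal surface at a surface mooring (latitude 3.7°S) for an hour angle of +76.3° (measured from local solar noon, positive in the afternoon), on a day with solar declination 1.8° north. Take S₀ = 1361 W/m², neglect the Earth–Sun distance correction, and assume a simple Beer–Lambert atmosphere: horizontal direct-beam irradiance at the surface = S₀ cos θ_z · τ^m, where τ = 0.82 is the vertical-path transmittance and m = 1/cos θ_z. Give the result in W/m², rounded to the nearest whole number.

With φ = -3.7°, δ = 1.8°, H = 76.30°: sin φ sin δ = -0.0020, cos φ cos δ cos H = 0.2362, so cos θ_z = 0.2342.
Air mass m = 1/cos θ_z = 1/0.2342 = 4.270; τ^m = 0.82^4.270 = 0.4285.
Surface direct beam = 1361 × 0.2342 × 0.4285 = 136.58 W/m².

137 W/m²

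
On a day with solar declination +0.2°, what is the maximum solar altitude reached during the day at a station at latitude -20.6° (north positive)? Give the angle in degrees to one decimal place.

At local solar noon the hour angle is zero, so the elevation is 90° − |φ − δ| = 90° − |-20.6° − (0.2°)| = 90° − 20.8° = 69.2°.

69.2°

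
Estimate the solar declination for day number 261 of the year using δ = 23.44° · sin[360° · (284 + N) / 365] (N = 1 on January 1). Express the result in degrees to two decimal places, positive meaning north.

360 × (284 + 261) / 365 = 537.534°; sin(537.534°) = 0.0430.
δ = 23.44 × 0.0430 = 1.008° ≈ +1.01°.

+1.01°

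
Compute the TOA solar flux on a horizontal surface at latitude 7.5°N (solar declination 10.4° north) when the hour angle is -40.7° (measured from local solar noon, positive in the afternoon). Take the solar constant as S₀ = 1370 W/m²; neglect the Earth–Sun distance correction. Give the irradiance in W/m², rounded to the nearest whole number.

cos θ_z = sin φ sin δ + cos φ cos δ cos H = (0.1305)(0.1805) + (0.9914)(0.9836)(0.7581) = 0.7628.
Top-of-atmosphere irradiance = S₀ cos θ_z = 1370 × 0.7628 = 1045.04 W/m².

1045 W/m²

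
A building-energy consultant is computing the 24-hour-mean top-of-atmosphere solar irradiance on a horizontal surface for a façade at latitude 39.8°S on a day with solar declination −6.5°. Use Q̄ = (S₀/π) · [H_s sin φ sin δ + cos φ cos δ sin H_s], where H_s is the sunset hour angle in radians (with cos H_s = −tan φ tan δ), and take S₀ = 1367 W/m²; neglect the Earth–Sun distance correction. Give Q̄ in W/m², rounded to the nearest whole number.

383 W/m²

−tan φ tan δ = −(-0.8332)(-0.1139) = -0.0949; H_s = arccos(-0.0949) = 95.45°. In radians, H_s = 1.6659.
H_s sin φ sin δ = 1.6659 × -0.6401 × -0.1132 = 0.1207.
cos φ cos δ sin H_s = 0.7683 × 0.9936 × 0.9955 = 0.7599.
Q̄ = (1367/π) × (0.1207 + 0.7599) = 435.13 × 0.8806 = 383.18 W/m².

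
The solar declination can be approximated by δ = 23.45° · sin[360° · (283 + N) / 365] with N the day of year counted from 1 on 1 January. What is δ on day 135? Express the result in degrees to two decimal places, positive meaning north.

360 × (283 + 135) / 365 = 412.274°; sin(412.274°) = 0.7909.
δ = 23.45 × 0.7909 = 18.547° ≈ +18.55°.

+18.55°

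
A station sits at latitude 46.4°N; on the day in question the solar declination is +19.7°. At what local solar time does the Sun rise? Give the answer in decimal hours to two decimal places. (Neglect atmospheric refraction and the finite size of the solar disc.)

cos H_s = −tan(46.4°) · tan(19.7°) = -0.3760, so H_s = arccos(-0.3760) = 112.09°.
Sunrise is at 12 − H_s/15 = 12 − 7.473 = 4.527 h local solar time.

4.53 h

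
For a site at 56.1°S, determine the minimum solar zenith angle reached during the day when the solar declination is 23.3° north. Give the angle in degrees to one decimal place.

79.4°

At local solar noon the hour angle is zero, so the zenith angle is |φ − δ| = |-56.1° − (23.3°)| = 79.4°.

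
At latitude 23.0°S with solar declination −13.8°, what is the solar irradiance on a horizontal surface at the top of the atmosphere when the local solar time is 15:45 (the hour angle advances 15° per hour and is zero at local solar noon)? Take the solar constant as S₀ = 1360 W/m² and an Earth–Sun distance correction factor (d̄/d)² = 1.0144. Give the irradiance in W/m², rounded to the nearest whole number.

Hour angle H = 15° × (15.75 − 12) = 56.25°.
cos θ_z = sin φ sin δ + cos φ cos δ cos H = (-0.3907)(-0.2385) + (0.9205)(0.9711)(0.5556) = 0.5898.
Top-of-atmosphere irradiance = S₀ (d̄/d)² cos θ_z = 1360 × 1.0144 × 0.5898 = 813.68 W/m².

814 W/m²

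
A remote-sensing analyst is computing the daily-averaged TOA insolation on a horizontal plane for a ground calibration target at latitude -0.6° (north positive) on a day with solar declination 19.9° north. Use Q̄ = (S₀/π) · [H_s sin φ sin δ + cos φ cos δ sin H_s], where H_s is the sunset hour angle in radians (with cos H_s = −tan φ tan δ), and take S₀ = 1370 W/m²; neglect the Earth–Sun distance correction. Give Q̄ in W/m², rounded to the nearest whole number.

408 W/m²

cos H_s = −tan(-0.6°) · tan(19.9°) = 0.0038, so H_s = arccos(0.0038) = 89.78°. In radians, H_s = 1.5670.
H_s sin φ sin δ = 1.5670 × -0.0105 × 0.3404 = -0.0056.
cos φ cos δ sin H_s = 0.9999 × 0.9403 × 1.0000 = 0.9402.
Q̄ = (1370/π) × (-0.0056 + 0.9402) = 436.08 × 0.9346 = 407.56 W/m².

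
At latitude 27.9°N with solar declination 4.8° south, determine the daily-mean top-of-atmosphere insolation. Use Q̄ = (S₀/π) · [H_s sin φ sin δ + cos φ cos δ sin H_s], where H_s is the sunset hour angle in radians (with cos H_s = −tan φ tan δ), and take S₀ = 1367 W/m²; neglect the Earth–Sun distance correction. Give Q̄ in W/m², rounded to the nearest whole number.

357 W/m²

−tan φ tan δ = −(0.5295)(-0.0840) = 0.0445; H_s = arccos(0.0445) = 87.45°. In radians, H_s = 1.5263.
H_s sin φ sin δ = 1.5263 × 0.4679 × -0.0837 = -0.0598.
cos φ cos δ sin H_s = 0.8838 × 0.9965 × 0.9990 = 0.8798.
Q̄ = (1367/π) × (-0.0598 + 0.8798) = 435.13 × 0.8200 = 356.81 W/m².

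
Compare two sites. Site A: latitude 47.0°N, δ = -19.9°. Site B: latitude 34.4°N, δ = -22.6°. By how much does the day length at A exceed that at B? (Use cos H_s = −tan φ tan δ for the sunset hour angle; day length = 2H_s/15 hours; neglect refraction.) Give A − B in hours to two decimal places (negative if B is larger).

A: H_s = arccos(−tan 47.0° · tan -19.9°) = 67.16°, so 2H_s/15 = 8.9547 h.
B: H_s = arccos(−tan 34.4° · tan -22.6°) = 73.44°, so 2H_s/15 = 9.7920 h.
A − B = 8.9547 − 9.7920 = -0.8373 h.

-0.84 h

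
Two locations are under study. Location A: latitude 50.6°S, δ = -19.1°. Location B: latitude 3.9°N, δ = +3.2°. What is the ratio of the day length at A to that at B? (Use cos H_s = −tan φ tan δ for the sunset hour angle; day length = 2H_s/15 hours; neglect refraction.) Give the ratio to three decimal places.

1.274

A: H_s = arccos(−tan -50.6° · tan -19.1°) = 114.93°, so 2H_s/15 = 15.3240 h.
B: H_s = arccos(−tan 3.9° · tan 3.2°) = 90.22°, so 2H_s/15 = 12.0293 h.
Ratio A/B = 15.3240 / 12.0293 = 1.2739.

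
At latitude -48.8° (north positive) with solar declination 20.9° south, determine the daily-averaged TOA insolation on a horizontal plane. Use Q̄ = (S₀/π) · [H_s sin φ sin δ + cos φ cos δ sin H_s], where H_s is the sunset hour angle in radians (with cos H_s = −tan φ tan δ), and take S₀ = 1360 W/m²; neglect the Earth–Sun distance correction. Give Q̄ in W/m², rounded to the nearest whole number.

−tan φ tan δ = −(-1.1423)(-0.3819) = -0.4362; H_s = arccos(-0.4362) = 115.86°. In radians, H_s = 2.0221.
H_s sin φ sin δ = 2.0221 × -0.7524 × -0.3567 = 0.5427.
cos φ cos δ sin H_s = 0.6587 × 0.9342 × 0.8999 = 0.5538.
Q̄ = (1360/π) × (0.5427 + 0.5538) = 432.90 × 1.0965 = 474.67 W/m².

475 W/m²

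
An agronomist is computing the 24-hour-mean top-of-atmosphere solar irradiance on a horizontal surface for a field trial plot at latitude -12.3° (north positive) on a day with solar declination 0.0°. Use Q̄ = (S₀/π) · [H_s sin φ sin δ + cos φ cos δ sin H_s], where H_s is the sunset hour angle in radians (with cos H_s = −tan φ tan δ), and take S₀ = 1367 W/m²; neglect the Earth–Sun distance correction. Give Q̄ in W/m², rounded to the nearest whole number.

The sunset hour angle satisfies cos H_s = −tan φ tan δ = 0.0000, giving H_s = 90.00°. In radians, H_s = 1.5708.
H_s sin φ sin δ = 1.5708 × -0.2130 × 0.0000 = 0.0000.
cos φ cos δ sin H_s = 0.9770 × 1.0000 × 1.0000 = 0.9770.
Q̄ = (1367/π) × (0.0000 + 0.9770) = 435.13 × 0.9770 = 425.12 W/m².

425 W/m²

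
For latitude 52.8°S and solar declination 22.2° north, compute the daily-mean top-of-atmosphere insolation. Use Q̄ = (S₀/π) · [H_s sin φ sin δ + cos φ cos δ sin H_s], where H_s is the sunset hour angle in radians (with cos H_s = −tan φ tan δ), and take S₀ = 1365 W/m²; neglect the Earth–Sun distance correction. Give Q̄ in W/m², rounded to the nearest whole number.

−tan φ tan δ = −(-1.3175)(0.4081) = 0.5377; H_s = arccos(0.5377) = 57.47°. In radians, H_s = 1.0030.
H_s sin φ sin δ = 1.0030 × -0.7965 × 0.3778 = -0.3018.
cos φ cos δ sin H_s = 0.6046 × 0.9259 × 0.8431 = 0.4720.
Q̄ = (1365/π) × (-0.3018 + 0.4720) = 434.49 × 0.1702 = 73.95 W/m².

74 W/m²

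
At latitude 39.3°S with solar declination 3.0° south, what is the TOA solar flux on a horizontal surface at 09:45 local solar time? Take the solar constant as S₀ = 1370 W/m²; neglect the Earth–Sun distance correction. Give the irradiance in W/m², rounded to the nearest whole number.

Hour angle H = 15° × (9.75 − 12) = -33.75°.
With φ = -39.3°, δ = -3.0°, H = -33.75°: sin φ sin δ = 0.0331, cos φ cos δ cos H = 0.6425, so cos θ_z = 0.6756.
Top-of-atmosphere irradiance = S₀ cos θ_z = 1370 × 0.6756 = 925.57 W/m².

926 W/m²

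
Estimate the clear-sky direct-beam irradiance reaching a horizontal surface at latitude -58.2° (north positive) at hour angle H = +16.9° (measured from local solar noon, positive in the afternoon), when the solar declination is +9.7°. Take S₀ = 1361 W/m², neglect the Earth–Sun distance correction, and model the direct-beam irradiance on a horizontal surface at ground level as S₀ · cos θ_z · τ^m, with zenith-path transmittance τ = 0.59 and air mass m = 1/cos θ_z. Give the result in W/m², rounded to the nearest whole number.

With φ = -58.2°, δ = 9.7°, H = 16.90°: sin φ sin δ = -0.1432, cos φ cos δ cos H = 0.4970, so cos θ_z = 0.3538.
Air mass m = 1/cos θ_z = 1/0.3538 = 2.826; τ^m = 0.59^2.826 = 0.2251.
Surface direct beam = 1361 × 0.3538 × 0.2251 = 108.39 W/m².

108 W/m²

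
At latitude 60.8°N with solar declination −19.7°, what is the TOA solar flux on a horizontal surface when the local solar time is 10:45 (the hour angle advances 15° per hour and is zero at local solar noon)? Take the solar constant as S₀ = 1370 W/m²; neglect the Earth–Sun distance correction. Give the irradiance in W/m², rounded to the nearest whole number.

193 W/m²

Hour angle H = 15° × (10.75 − 12) = -18.75°.
cos θ_z = sin(60.8°) sin(-19.7°) + cos(60.8°) cos(-19.7°) cos(-18.75°) = -0.2943 + 0.4349 = 0.1406.
Top-of-atmosphere irradiance = S₀ cos θ_z = 1370 × 0.1406 = 192.62 W/m².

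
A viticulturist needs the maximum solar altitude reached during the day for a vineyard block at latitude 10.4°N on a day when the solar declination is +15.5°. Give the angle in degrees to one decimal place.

At local solar noon the hour angle is zero, so the elevation is 90° − |φ − δ| = 90° − |10.4° − (15.5°)| = 90° − 5.1° = 84.9°.

84.9°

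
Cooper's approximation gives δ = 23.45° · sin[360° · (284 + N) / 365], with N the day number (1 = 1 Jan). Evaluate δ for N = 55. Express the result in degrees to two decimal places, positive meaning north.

-10.15°

360 × (284 + 55) / 365 = 334.356°; sin(334.356°) = -0.4328.
δ = 23.45 × -0.4328 = -10.149° ≈ -10.15°.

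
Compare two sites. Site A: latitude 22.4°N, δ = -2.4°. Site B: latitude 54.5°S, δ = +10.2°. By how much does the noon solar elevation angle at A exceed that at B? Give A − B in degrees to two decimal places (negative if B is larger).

A: 90° − |22.4 − (-2.4)| = 65.20°.
B: 90° − |-54.5 − (10.2)| = 25.30°.
A − B = 65.20 − 25.30 = 39.90°.

+39.90°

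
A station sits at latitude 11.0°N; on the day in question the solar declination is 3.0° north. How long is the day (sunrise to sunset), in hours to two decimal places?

The sunset hour angle satisfies cos H_s = −tan φ tan δ = -0.0102, giving H_s = 90.58°.
Day length = 2 H_s / 15° h⁻¹ = 181.16° / 15 = 12.077 h.

12.08 hours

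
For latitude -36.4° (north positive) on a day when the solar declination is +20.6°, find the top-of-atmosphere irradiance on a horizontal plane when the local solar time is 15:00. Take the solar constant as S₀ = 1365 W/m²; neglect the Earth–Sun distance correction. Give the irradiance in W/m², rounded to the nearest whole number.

Hour angle H = 15° × (15 − 12) = 45.00°.
cos θ_z = sin φ sin δ + cos φ cos δ cos H = (-0.5934)(0.3518) + (0.8049)(0.9361)(0.7071) = 0.3240.
Top-of-atmosphere irradiance = S₀ cos θ_z = 1365 × 0.3240 = 442.26 W/m².

442 W/m²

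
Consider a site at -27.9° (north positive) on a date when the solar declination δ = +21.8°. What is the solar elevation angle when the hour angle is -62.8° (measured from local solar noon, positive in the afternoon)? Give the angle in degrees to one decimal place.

With φ = -27.9°, δ = 21.8°, H = -62.80°: sin φ sin δ = -0.1738, cos φ cos δ cos H = 0.3751, so cos θ_z = 0.2013.
θ_z = arccos(0.2013) = 78.39°, so the elevation is 90° − 78.39° = 11.61°.

11.6°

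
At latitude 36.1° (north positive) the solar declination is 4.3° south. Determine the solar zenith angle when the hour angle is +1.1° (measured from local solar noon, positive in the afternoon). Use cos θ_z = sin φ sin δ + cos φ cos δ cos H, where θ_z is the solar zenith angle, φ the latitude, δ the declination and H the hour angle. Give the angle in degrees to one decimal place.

40.4°

With φ = 36.1°, δ = -4.3°, H = 1.10°: sin φ sin δ = -0.0442, cos φ cos δ cos H = 0.8056, so cos θ_z = 0.7614.
θ_z = arccos(0.7614) = 40.41°.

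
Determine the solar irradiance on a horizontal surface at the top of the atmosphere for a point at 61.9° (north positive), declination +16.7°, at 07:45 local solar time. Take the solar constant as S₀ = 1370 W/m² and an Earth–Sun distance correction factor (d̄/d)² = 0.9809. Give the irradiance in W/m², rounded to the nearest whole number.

609 W/m²

Hour angle H = 15° × (7.75 − 12) = -63.75°.
cos θ_z = sin(61.9°) sin(16.7°) + cos(61.9°) cos(16.7°) cos(-63.75°) = 0.2535 + 0.1995 = 0.4530.
Top-of-atmosphere irradiance = S₀ (d̄/d)² cos θ_z = 1370 × 0.9809 × 0.4530 = 608.76 W/m².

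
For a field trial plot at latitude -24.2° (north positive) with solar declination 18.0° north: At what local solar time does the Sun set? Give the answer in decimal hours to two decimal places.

cos H_s = −tan(-24.2°) · tan(18.0°) = 0.1460, so H_s = arccos(0.1460) = 81.60°.
Sunset is at 12 + H_s/15 = 12 + 5.440 = 17.440 h local solar time.

17.44 h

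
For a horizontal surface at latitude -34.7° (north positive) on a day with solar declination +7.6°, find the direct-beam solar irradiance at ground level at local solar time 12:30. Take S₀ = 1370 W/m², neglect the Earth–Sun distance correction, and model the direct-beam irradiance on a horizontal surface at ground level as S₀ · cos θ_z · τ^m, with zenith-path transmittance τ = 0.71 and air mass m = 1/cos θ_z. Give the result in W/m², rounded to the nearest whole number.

629 W/m²

Hour angle H = 15° × (12.5 − 12) = 7.50°.
With φ = -34.7°, δ = 7.6°, H = 7.50°: sin φ sin δ = -0.0753, cos φ cos δ cos H = 0.8080, so cos θ_z = 0.7327.
Air mass m = 1/cos θ_z = 1/0.7327 = 1.365; τ^m = 0.71^1.365 = 0.6266.
Surface direct beam = 1370 × 0.7327 × 0.6266 = 628.98 W/m².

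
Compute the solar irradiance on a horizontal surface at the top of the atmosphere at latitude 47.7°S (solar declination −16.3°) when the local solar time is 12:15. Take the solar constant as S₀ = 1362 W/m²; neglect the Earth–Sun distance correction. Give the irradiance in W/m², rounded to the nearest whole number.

1161 W/m²

Hour angle H = 15° × (12.25 − 12) = 3.75°.
cos θ_z = sin φ sin δ + cos φ cos δ cos H = (-0.7396)(-0.2807) + (0.6730)(0.9598)(0.9979) = 0.8522.
Top-of-atmosphere irradiance = S₀ cos θ_z = 1362 × 0.8522 = 1160.70 W/m².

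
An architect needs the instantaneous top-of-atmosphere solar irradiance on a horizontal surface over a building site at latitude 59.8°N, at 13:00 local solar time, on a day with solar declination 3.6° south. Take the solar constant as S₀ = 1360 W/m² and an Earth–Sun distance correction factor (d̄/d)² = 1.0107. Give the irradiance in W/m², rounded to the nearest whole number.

592 W/m²

Hour angle H = 15° × (13 − 12) = 15.00°.
cos θ_z = sin(59.8°) sin(-3.6°) + cos(59.8°) cos(-3.6°) cos(15.00°) = -0.0543 + 0.4849 = 0.4306.
Top-of-atmosphere irradiance = S₀ (d̄/d)² cos θ_z = 1360 × 1.0107 × 0.4306 = 591.88 W/m².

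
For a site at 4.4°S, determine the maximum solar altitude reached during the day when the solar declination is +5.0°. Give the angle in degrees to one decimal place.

At local solar noon the hour angle is zero, so the elevation is 90° − |φ − δ| = 90° − |-4.4° − (5.0°)| = 90° − 9.4° = 80.6°.

80.6°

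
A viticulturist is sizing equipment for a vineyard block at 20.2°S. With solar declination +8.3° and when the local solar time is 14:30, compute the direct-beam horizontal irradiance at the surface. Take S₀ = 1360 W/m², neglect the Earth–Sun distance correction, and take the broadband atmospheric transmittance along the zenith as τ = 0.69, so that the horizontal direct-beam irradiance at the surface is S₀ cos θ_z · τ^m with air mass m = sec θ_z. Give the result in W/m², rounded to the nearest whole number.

544 W/m²

Hour angle H = 15° × (14.5 − 12) = 37.50°.
cos θ_z = sin φ sin δ + cos φ cos δ cos H = (-0.3453)(0.1444) + (0.9385)(0.9895)(0.7934) = 0.6869.
Air mass m = 1/cos θ_z = 1/0.6869 = 1.456; τ^m = 0.69^1.456 = 0.5826.
Surface direct beam = 1360 × 0.6869 × 0.5826 = 544.26 W/m².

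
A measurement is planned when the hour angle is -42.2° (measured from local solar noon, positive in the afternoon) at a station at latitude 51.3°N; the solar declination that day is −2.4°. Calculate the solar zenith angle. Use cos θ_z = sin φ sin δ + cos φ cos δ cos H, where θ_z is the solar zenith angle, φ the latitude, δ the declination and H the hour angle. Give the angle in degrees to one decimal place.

64.5°

With φ = 51.3°, δ = -2.4°, H = -42.20°: sin φ sin δ = -0.0327, cos φ cos δ cos H = 0.4628, so cos θ_z = 0.4301.
θ_z = arccos(0.4301) = 64.53°.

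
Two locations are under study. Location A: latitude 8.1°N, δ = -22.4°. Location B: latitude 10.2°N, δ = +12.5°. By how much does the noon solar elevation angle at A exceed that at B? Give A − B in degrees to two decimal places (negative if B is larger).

-28.20°

A: 90° − |8.1 − (-22.4)| = 59.50°.
B: 90° − |10.2 − (12.5)| = 87.70°.
A − B = 59.50 − 87.70 = -28.20°.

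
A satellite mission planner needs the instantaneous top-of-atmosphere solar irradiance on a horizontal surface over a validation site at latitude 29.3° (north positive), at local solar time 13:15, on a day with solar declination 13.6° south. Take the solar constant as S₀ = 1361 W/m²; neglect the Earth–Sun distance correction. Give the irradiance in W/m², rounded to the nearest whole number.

936 W/m²

Hour angle H = 15° × (13.25 − 12) = 18.75°.
cos θ_z = sin φ sin δ + cos φ cos δ cos H = (0.4894)(-0.2351) + (0.8721)(0.9720)(0.9469) = 0.6876.
Top-of-atmosphere irradiance = S₀ cos θ_z = 1361 × 0.6876 = 935.82 W/m².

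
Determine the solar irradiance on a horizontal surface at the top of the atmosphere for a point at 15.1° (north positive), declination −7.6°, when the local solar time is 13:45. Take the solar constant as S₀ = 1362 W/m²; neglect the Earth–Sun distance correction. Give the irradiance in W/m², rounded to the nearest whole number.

Hour angle H = 15° × (13.75 − 12) = 26.25°.
cos θ_z = sin φ sin δ + cos φ cos δ cos H = (0.2605)(-0.1323) + (0.9655)(0.9912)(0.8969) = 0.8239.
Top-of-atmosphere irradiance = S₀ cos θ_z = 1362 × 0.8239 = 1122.15 W/m².

1122 W/m²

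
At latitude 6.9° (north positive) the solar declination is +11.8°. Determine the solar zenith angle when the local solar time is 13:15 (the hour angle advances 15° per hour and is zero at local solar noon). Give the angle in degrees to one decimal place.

Hour angle H = 15° × (13.25 − 12) = 18.75°.
cos θ_z = sin(6.9°) sin(11.8°) + cos(6.9°) cos(11.8°) cos(18.75°) = 0.0246 + 0.9202 = 0.9448.
θ_z = arccos(0.9448) = 19.13°.

19.1°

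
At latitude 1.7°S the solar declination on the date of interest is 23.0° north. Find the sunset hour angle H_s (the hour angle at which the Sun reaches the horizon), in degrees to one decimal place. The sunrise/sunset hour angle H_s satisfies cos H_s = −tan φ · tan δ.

cos H_s = −tan(-1.7°) · tan(23.0°) = 0.0126, so H_s = arccos(0.0126) = 89.28°.

89.3°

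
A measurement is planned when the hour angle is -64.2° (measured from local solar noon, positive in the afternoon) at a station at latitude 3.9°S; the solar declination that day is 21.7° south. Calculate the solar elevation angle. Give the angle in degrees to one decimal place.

25.4°

cos θ_z = sin φ sin δ + cos φ cos δ cos H = (-0.0680)(-0.3697) + (0.9977)(0.9291)(0.4352) = 0.4286.
θ_z = arccos(0.4286) = 64.62°, so the elevation is 90° − 64.62° = 25.38°.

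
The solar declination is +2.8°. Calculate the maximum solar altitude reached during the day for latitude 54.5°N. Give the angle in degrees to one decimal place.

38.3°

At local solar noon the hour angle is zero, so the elevation is 90° − |φ − δ| = 90° − |54.5° − (2.8°)| = 90° − 51.7° = 38.3°.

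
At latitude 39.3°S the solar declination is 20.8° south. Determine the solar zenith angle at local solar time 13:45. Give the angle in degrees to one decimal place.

Hour angle H = 15° × (13.75 − 12) = 26.25°.
With φ = -39.3°, δ = -20.8°, H = 26.25°: sin φ sin δ = 0.2249, cos φ cos δ cos H = 0.6488, so cos θ_z = 0.8737.
θ_z = arccos(0.8737) = 29.11°.

29.1°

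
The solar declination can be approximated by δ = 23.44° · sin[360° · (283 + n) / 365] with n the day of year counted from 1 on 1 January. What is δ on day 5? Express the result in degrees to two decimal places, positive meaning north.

-22.74°

360 × (283 + 5) / 365 = 284.055°; sin(284.055°) = -0.9701.
δ = 23.44 × -0.9701 = -22.739° ≈ -22.74°.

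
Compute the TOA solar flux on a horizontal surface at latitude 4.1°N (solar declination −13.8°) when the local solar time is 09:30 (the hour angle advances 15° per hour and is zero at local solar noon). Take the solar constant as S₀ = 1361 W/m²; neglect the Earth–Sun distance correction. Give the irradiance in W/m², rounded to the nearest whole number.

1023 W/m²

Hour angle H = 15° × (9.5 − 12) = -37.50°.
cos θ_z = sin(4.1°) sin(-13.8°) + cos(4.1°) cos(-13.8°) cos(-37.50°) = -0.0171 + 0.7685 = 0.7514.
Top-of-atmosphere irradiance = S₀ cos θ_z = 1361 × 0.7514 = 1022.66 W/m².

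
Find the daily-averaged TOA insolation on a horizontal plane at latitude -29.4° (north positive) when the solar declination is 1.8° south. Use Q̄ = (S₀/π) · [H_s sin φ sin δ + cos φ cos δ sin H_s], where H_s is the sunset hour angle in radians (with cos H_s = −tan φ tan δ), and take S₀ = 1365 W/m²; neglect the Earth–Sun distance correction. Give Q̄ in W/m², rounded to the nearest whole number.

389 W/m²

The sunset hour angle satisfies cos H_s = −tan φ tan δ = -0.0177, giving H_s = 91.01°. In radians, H_s = 1.5884.
H_s sin φ sin δ = 1.5884 × -0.4909 × -0.0314 = 0.0245.
cos φ cos δ sin H_s = 0.8712 × 0.9995 × 0.9998 = 0.8706.
Q̄ = (1365/π) × (0.0245 + 0.8706) = 434.49 × 0.8951 = 388.91 W/m².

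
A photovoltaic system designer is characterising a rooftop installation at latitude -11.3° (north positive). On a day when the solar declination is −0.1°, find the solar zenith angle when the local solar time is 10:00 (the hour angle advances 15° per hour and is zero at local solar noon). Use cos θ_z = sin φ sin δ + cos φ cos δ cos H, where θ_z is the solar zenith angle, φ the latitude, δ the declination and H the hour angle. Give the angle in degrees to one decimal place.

Hour angle H = 15° × (10 − 12) = -30.00°.
cos θ_z = sin(-11.3°) sin(-0.1°) + cos(-11.3°) cos(-0.1°) cos(-30.00°) = 0.0003 + 0.8492 = 0.8495.
θ_z = arccos(0.8495) = 31.84°.

31.8°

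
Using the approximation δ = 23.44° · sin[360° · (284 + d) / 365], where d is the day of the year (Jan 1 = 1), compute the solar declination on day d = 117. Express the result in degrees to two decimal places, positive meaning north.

360 × (284 + 117) / 365 = 395.507°; sin(395.507°) = 0.5808.
δ = 23.44 × 0.5808 = 13.614° ≈ +13.61°.

+13.61°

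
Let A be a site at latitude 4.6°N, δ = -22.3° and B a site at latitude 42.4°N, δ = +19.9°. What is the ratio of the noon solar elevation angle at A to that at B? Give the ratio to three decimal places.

0.935

A: 90° − |4.6 − (-22.3)| = 63.10°.
B: 90° − |42.4 − (19.9)| = 67.50°.
Ratio A/B = 63.1000 / 67.5000 = 0.9348.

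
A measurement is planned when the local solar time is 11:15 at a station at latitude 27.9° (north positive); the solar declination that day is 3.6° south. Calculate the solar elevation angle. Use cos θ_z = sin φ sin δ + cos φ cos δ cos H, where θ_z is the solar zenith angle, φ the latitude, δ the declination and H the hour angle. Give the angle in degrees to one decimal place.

Hour angle H = 15° × (11.25 − 12) = -11.25°.
cos θ_z = sin φ sin δ + cos φ cos δ cos H = (0.4679)(-0.0628) + (0.8838)(0.9980)(0.9808) = 0.8357.
θ_z = arccos(0.8357) = 33.31°, so the elevation is 90° − 33.31° = 56.69°.

56.7°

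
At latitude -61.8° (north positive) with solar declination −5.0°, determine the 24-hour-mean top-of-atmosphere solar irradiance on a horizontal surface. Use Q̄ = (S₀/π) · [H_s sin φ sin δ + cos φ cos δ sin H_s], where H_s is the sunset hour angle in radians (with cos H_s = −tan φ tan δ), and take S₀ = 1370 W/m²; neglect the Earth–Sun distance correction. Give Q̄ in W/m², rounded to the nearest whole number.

cos H_s = −tan(-61.8°) · tan(-5.0°) = -0.1632, so H_s = arccos(-0.1632) = 99.39°. In radians, H_s = 1.7347.
H_s sin φ sin δ = 1.7347 × -0.8813 × -0.0872 = 0.1333.
cos φ cos δ sin H_s = 0.4726 × 0.9962 × 0.9866 = 0.4645.
Q̄ = (1370/π) × (0.1333 + 0.4645) = 436.08 × 0.5978 = 260.69 W/m².

261 W/m²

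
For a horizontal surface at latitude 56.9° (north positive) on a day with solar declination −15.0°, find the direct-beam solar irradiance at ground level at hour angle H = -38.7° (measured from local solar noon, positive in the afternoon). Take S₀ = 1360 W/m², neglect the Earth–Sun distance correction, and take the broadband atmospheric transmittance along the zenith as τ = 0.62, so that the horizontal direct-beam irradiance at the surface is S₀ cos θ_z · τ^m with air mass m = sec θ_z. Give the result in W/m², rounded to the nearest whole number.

cos θ_z = sin(56.9°) sin(-15.0°) + cos(56.9°) cos(-15.0°) cos(-38.70°) = -0.2168 + 0.4117 = 0.1949.
Air mass m = 1/cos θ_z = 1/0.1949 = 5.131; τ^m = 0.62^5.131 = 0.0861.
Surface direct beam = 1360 × 0.1949 × 0.0861 = 22.82 W/m².

23 W/m²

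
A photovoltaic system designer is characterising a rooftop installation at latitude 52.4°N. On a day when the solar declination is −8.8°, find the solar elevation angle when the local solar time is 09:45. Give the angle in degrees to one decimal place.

Hour angle H = 15° × (9.75 − 12) = -33.75°.
With φ = 52.4°, δ = -8.8°, H = -33.75°: sin φ sin δ = -0.1212, cos φ cos δ cos H = 0.5013, so cos θ_z = 0.3801.
θ_z = arccos(0.3801) = 67.66°, so the elevation is 90° − 67.66° = 22.34°.

22.3°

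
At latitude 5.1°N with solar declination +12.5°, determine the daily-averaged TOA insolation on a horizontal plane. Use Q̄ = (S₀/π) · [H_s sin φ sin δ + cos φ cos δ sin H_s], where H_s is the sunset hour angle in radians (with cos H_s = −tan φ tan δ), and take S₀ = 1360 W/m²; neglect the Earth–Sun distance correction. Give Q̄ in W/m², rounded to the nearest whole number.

434 W/m²

The sunset hour angle satisfies cos H_s = −tan φ tan δ = -0.0198, giving H_s = 91.13°. In radians, H_s = 1.5905.
H_s sin φ sin δ = 1.5905 × 0.0889 × 0.2164 = 0.0306.
cos φ cos δ sin H_s = 0.9960 × 0.9763 × 0.9998 = 0.9722.
Q̄ = (1360/π) × (0.0306 + 0.9722) = 432.90 × 1.0028 = 434.11 W/m².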